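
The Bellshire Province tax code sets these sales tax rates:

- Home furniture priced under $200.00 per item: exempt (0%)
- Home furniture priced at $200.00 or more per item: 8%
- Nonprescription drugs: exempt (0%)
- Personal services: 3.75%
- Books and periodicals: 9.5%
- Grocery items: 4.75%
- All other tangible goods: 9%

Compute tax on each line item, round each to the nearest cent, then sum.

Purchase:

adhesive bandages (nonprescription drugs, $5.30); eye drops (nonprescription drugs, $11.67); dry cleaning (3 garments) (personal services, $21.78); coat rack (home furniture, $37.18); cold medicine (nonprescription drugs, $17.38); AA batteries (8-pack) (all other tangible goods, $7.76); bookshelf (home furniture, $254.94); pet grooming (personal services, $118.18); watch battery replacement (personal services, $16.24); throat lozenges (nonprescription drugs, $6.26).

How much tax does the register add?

$26.96

Adhesive bandages $5.30: nonprescription drugs → 0% → $0.00
Eye drops $11.67: nonprescription drugs → 0% → $0.00
Dry cleaning (3 garments) $21.78: personal services → 3.75% → $0.82
Coat rack $37.18: home furniture, under $200.00 → 0% → $0.00
Cold medicine $17.38: nonprescription drugs → 0% → $0.00
AA batteries (8-pack) $7.76: all other tangible goods → 9% → $0.70
Bookshelf $254.94: home furniture, $200.00 or more → 8% → $20.40
Pet grooming $118.18: personal services → 3.75% → $4.43
Watch battery replacement $16.24: personal services → 3.75% → $0.61
Throat lozenges $6.26: nonprescription drugs → 0% → $0.00
Total tax = $0.82 + $0.70 + $20.40 + $4.43 + $0.61 = $26.96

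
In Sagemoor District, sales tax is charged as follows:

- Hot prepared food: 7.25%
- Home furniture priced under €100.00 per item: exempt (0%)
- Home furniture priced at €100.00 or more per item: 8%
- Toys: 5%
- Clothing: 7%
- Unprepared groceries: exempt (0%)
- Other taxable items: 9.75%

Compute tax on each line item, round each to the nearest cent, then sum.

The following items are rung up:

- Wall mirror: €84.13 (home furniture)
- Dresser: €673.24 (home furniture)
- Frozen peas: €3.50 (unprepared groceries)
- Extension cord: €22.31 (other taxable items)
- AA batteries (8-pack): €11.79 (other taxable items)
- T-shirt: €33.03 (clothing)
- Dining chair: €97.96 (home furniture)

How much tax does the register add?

€59.50

Wall mirror €84.13: home furniture, under €100.00 → 0% → €0.00
Dresser €673.24: home furniture, €100.00 or more → 8% → €53.86
Frozen peas €3.50: unprepared groceries → 0% → €0.00
Extension cord €22.31: other taxable items → 9.75% → €2.18
AA batteries (8-pack) €11.79: other taxable items → 9.75% → €1.15
T-shirt €33.03: clothing → 7% → €2.31
Dining chair €97.96: home furniture, under €100.00 → 0% → €0.00
Total tax = €53.86 + €2.18 + €1.15 + €2.31 = €59.50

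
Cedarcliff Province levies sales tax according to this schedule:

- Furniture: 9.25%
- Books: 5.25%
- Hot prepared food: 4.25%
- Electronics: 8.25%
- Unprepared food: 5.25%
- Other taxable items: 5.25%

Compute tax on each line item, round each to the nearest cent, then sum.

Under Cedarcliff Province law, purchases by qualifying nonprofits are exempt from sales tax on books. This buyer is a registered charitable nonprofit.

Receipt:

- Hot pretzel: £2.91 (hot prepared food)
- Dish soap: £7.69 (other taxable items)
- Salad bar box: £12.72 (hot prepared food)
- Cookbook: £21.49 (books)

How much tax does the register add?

£1.06

Hot pretzel £2.91: hot prepared food → 4.25% → £0.12
Dish soap £7.69: other taxable items → 5.25% → £0.40
Salad bar box £12.72: hot prepared food → 4.25% → £0.54
Cookbook £21.49: books, buyer-exempt → 0% → £0.00
Total tax = £0.12 + £0.40 + £0.54 = £1.06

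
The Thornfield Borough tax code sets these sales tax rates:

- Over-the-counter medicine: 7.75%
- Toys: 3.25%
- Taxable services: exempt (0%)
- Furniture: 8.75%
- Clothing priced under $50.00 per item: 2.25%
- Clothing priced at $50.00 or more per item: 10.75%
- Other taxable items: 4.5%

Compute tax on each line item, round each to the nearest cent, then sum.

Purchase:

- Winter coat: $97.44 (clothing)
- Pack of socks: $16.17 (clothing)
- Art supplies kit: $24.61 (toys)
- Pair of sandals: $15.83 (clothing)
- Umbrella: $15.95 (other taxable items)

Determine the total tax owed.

$12.71

Winter coat $97.44: clothing, $50.00 or more → 10.75% → $10.47
Pack of socks $16.17: clothing, under $50.00 → 2.25% → $0.36
Art supplies kit $24.61: toys → 3.25% → $0.80
Pair of sandals $15.83: clothing, under $50.00 → 2.25% → $0.36
Umbrella $15.95: other taxable items → 4.5% → $0.72
Total tax = $10.47 + $0.36 + $0.80 + $0.36 + $0.72 = $12.71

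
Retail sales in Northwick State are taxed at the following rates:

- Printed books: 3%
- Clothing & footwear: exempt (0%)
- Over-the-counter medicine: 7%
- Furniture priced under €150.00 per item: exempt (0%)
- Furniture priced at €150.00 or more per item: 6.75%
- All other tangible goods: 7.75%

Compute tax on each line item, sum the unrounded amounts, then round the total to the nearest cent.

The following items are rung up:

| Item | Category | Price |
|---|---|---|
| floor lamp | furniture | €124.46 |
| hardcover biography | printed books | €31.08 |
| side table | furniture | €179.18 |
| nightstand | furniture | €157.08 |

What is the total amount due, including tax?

Floor lamp €124.46: furniture, under €150.00 → 0% → €0.00
Hardcover biography €31.08: printed books → 3% → €0.9324
Side table €179.18: furniture, €150.00 or more → 6.75% → €12.09465
Nightstand €157.08: furniture, €150.00 or more → 6.75% → €10.6029
Subtotal = €491.80; unrounded tax = €23.62995 → €23.63; total due = €515.43

€515.43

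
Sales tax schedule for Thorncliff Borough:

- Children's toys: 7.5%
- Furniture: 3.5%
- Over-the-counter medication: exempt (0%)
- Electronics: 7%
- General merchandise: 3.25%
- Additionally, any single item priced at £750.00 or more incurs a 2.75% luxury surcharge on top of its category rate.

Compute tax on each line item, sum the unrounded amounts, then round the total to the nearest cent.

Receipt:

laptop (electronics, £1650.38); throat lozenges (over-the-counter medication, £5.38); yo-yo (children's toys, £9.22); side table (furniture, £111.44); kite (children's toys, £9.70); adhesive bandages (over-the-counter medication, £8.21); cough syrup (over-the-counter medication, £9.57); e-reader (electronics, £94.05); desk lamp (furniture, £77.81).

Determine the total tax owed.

£175.54

Laptop £1650.38: electronics → 7% + 2.75% surcharge = 9.75% → £160.91205
Throat lozenges £5.38: over-the-counter medication → 0% → £0.00
Yo-yo £9.22: children's toys → 7.5% → £0.6915
Side table £111.44: furniture → 3.5% → £3.9004
Kite £9.70: children's toys → 7.5% → £0.7275
Adhesive bandages £8.21: over-the-counter medication → 0% → £0.00
Cough syrup £9.57: over-the-counter medication → 0% → £0.00
E-reader £94.05: electronics → 7% → £6.5835
Desk lamp £77.81: furniture → 3.5% → £2.72335
Unrounded tax sum = £175.5383 → £175.54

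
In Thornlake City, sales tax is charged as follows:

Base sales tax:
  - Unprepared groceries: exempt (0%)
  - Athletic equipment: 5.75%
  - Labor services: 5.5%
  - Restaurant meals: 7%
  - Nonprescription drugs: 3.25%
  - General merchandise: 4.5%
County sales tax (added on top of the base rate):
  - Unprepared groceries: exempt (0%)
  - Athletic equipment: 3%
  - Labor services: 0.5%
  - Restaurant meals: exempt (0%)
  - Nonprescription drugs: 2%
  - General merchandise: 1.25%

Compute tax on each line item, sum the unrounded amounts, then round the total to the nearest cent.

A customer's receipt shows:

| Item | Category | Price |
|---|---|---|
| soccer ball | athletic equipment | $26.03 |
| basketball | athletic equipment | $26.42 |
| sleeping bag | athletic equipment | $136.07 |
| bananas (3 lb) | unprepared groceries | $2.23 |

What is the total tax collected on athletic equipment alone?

Soccer ball $26.03: athletic equipment → 5.75% + 3% county = 8.75% → $2.277625
Basketball $26.42: athletic equipment → 5.75% + 3% county = 8.75% → $2.31175
Sleeping bag $136.07: athletic equipment → 5.75% + 3% county = 8.75% → $11.906125
Tax on athletic equipment: unrounded sum = $16.4955 → $16.50

$16.50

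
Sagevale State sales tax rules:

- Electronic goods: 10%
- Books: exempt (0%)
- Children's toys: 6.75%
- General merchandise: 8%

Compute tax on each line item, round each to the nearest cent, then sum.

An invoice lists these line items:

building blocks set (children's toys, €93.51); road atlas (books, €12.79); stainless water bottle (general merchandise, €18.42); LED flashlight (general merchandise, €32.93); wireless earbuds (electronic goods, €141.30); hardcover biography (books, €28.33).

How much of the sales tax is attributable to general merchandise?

Stainless water bottle €18.42: general merchandise → 8% → €1.47
LED flashlight €32.93: general merchandise → 8% → €2.63
Tax on general merchandise = €1.47 + €2.63 = €4.10

€4.10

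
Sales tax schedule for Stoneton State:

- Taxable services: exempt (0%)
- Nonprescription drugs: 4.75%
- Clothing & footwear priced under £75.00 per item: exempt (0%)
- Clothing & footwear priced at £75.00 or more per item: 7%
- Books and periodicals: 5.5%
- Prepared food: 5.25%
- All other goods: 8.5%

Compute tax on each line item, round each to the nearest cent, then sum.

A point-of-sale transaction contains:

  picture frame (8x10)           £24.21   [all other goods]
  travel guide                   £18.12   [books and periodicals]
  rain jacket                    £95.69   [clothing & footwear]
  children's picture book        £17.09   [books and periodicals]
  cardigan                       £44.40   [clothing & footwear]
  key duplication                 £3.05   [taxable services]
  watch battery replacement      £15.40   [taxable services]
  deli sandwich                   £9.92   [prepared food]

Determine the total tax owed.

£11.22

Picture frame (8x10) £24.21: all other goods → 8.5% → £2.06
Travel guide £18.12: books and periodicals → 5.5% → £1.00
Rain jacket £95.69: clothing & footwear, £75.00 or more → 7% → £6.70
Children's picture book £17.09: books and periodicals → 5.5% → £0.94
Cardigan £44.40: clothing & footwear, under £75.00 → 0% → £0.00
Key duplication £3.05: taxable services → 0% → £0.00
Watch battery replacement £15.40: taxable services → 0% → £0.00
Deli sandwich £9.92: prepared food → 5.25% → £0.52
Total tax = £2.06 + £1.00 + £6.70 + £0.94 + £0.52 = £11.22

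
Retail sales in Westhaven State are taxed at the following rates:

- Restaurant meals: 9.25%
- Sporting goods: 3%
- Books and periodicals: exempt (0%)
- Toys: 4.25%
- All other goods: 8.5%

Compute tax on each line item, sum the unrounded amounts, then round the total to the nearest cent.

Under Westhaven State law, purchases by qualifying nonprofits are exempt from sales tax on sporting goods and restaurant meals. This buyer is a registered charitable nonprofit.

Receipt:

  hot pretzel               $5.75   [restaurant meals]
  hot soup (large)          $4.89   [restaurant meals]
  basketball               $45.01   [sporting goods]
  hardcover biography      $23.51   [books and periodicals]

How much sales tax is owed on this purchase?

$0.00

Hot pretzel $5.75: restaurant meals, buyer-exempt → 0% → $0.00
Hot soup (large) $4.89: restaurant meals, buyer-exempt → 0% → $0.00
Basketball $45.01: sporting goods, buyer-exempt → 0% → $0.00
Hardcover biography $23.51: books and periodicals → 0% → $0.00
Unrounded tax sum = $0.00 → $0.00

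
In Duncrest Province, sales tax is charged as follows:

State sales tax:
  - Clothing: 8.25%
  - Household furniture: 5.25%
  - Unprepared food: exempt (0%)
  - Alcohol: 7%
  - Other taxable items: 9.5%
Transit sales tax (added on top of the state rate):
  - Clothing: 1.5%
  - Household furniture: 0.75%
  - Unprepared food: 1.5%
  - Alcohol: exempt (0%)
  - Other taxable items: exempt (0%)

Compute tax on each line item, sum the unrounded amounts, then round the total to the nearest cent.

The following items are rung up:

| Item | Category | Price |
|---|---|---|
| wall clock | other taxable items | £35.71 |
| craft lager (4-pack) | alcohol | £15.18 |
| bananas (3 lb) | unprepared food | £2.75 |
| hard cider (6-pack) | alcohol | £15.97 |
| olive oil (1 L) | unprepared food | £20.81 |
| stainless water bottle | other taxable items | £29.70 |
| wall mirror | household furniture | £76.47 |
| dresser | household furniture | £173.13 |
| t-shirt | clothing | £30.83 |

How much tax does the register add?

Wall clock £35.71: other taxable items → 9.5% + 0% transit = 9.5% → £3.39245
Craft lager (4-pack) £15.18: alcohol → 7% + 0% transit = 7% → £1.0626
Bananas (3 lb) £2.75: unprepared food → 0% + 1.5% transit = 1.5% → £0.04125
Hard cider (6-pack) £15.97: alcohol → 7% + 0% transit = 7% → £1.1179
Olive oil (1 L) £20.81: unprepared food → 0% + 1.5% transit = 1.5% → £0.31215
Stainless water bottle £29.70: other taxable items → 9.5% + 0% transit = 9.5% → £2.8215
Wall mirror £76.47: household furniture → 5.25% + 0.75% transit = 6% → £4.5882
Dresser £173.13: household furniture → 5.25% + 0.75% transit = 6% → £10.3878
T-shirt £30.83: clothing → 8.25% + 1.5% transit = 9.75% → £3.005925
Unrounded tax sum = £26.729775 → £26.73

£26.73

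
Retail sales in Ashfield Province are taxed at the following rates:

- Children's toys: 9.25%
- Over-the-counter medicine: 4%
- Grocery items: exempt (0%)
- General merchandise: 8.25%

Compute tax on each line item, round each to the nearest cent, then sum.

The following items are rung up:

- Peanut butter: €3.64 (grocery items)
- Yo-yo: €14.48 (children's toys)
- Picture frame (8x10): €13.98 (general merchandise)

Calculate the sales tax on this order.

€2.49

Peanut butter €3.64: grocery items → 0% → €0.00
Yo-yo €14.48: children's toys → 9.25% → €1.34
Picture frame (8x10) €13.98: general merchandise → 8.25% → €1.15
Total tax = €1.34 + €1.15 = €2.49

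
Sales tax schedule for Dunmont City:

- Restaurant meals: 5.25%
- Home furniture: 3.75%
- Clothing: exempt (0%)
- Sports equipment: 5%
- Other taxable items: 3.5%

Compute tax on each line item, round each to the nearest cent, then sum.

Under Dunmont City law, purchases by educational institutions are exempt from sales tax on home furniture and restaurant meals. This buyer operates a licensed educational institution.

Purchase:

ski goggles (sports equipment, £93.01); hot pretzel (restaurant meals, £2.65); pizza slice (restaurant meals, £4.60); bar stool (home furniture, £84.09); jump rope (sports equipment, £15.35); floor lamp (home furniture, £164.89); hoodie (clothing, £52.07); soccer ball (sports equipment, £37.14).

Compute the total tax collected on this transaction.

Ski goggles £93.01: sports equipment → 5% → £4.65
Hot pretzel £2.65: restaurant meals, buyer-exempt → 0% → £0.00
Pizza slice £4.60: restaurant meals, buyer-exempt → 0% → £0.00
Bar stool £84.09: home furniture, buyer-exempt → 0% → £0.00
Jump rope £15.35: sports equipment → 5% → £0.77
Floor lamp £164.89: home furniture, buyer-exempt → 0% → £0.00
Hoodie £52.07: clothing → 0% → £0.00
Soccer ball £37.14: sports equipment → 5% → £1.86
Total tax = £4.65 + £0.77 + £1.86 = £7.28

£7.28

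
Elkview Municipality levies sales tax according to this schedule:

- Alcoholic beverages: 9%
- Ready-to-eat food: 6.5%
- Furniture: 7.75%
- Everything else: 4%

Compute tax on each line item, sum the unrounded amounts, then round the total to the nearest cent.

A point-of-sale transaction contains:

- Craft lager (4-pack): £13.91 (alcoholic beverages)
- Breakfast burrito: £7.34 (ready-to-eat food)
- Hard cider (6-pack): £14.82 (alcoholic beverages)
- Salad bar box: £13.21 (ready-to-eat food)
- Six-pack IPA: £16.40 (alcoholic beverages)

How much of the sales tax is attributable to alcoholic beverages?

£4.06

Craft lager (4-pack) £13.91: alcoholic beverages → 9% → £1.2519
Hard cider (6-pack) £14.82: alcoholic beverages → 9% → £1.3338
Six-pack IPA £16.40: alcoholic beverages → 9% → £1.476
Tax on alcoholic beverages: unrounded sum = £4.0617 → £4.06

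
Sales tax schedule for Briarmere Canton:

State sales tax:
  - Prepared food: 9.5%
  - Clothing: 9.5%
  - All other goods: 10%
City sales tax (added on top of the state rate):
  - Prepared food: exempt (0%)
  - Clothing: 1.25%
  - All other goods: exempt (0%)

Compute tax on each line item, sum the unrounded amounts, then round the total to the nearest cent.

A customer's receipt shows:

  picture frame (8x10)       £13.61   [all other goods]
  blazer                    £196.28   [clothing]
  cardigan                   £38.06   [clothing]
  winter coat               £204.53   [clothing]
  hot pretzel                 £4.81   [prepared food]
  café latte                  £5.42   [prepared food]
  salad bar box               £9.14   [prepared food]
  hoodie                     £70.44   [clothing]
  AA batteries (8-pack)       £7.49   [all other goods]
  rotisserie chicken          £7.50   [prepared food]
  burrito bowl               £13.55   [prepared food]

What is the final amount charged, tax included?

£631.53

Picture frame (8x10) £13.61: all other goods → 10% + 0% city = 10% → £1.361
Blazer £196.28: clothing → 9.5% + 1.25% city = 10.75% → £21.1001
Cardigan £38.06: clothing → 9.5% + 1.25% city = 10.75% → £4.09145
Winter coat £204.53: clothing → 9.5% + 1.25% city = 10.75% → £21.986975
Hot pretzel £4.81: prepared food → 9.5% + 0% city = 9.5% → £0.45695
Café latte £5.42: prepared food → 9.5% + 0% city = 9.5% → £0.5149
Salad bar box £9.14: prepared food → 9.5% + 0% city = 9.5% → £0.8683
Hoodie £70.44: clothing → 9.5% + 1.25% city = 10.75% → £7.5723
AA batteries (8-pack) £7.49: all other goods → 10% + 0% city = 10% → £0.749
Rotisserie chicken £7.50: prepared food → 9.5% + 0% city = 9.5% → £0.7125
Burrito bowl £13.55: prepared food → 9.5% + 0% city = 9.5% → £1.28725
Subtotal = £570.83; unrounded tax = £60.700725 → £60.70; total due = £631.53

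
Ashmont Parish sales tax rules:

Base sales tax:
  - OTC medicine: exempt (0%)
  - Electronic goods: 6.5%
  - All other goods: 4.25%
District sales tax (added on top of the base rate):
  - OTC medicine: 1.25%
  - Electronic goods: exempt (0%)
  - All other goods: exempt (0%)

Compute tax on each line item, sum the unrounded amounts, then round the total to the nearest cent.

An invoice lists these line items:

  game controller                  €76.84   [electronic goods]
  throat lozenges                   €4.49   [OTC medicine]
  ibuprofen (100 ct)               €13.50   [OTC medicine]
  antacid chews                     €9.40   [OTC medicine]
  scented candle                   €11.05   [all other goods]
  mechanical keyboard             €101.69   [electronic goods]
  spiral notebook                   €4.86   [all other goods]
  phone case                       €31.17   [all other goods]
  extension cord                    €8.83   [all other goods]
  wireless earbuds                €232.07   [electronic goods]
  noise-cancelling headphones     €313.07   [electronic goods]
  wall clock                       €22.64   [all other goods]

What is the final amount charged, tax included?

Game controller €76.84: electronic goods → 6.5% + 0% district = 6.5% → €4.9946
Throat lozenges €4.49: OTC medicine → 0% + 1.25% district = 1.25% → €0.056125
Ibuprofen (100 ct) €13.50: OTC medicine → 0% + 1.25% district = 1.25% → €0.16875
Antacid chews €9.40: OTC medicine → 0% + 1.25% district = 1.25% → €0.1175
Scented candle €11.05: all other goods → 4.25% + 0% district = 4.25% → €0.469625
Mechanical keyboard €101.69: electronic goods → 6.5% + 0% district = 6.5% → €6.60985
Spiral notebook €4.86: all other goods → 4.25% + 0% district = 4.25% → €0.20655
Phone case €31.17: all other goods → 4.25% + 0% district = 4.25% → €1.324725
Extension cord €8.83: all other goods → 4.25% + 0% district = 4.25% → €0.375275
Wireless earbuds €232.07: electronic goods → 6.5% + 0% district = 6.5% → €15.08455
Noise-cancelling headphones €313.07: electronic goods → 6.5% + 0% district = 6.5% → €20.34955
Wall clock €22.64: all other goods → 4.25% + 0% district = 4.25% → €0.9622
Subtotal = €829.61; unrounded tax = €50.7193 → €50.72; total due = €880.33

€880.33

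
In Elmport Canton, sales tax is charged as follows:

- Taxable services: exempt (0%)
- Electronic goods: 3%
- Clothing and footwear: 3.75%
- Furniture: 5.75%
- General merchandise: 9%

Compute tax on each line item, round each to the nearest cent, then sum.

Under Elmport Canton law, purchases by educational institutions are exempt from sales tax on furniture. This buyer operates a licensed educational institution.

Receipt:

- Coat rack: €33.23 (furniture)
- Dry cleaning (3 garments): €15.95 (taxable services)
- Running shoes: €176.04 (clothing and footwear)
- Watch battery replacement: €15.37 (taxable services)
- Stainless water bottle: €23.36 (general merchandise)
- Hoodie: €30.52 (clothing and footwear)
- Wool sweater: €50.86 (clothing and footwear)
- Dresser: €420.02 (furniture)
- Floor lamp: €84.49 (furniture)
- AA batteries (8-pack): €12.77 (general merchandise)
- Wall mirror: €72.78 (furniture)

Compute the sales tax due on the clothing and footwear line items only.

Running shoes €176.04: clothing and footwear → 3.75% → €6.60
Hoodie €30.52: clothing and footwear → 3.75% → €1.14
Wool sweater €50.86: clothing and footwear → 3.75% → €1.91
Tax on clothing and footwear = €6.60 + €1.14 + €1.91 = €9.65

€9.65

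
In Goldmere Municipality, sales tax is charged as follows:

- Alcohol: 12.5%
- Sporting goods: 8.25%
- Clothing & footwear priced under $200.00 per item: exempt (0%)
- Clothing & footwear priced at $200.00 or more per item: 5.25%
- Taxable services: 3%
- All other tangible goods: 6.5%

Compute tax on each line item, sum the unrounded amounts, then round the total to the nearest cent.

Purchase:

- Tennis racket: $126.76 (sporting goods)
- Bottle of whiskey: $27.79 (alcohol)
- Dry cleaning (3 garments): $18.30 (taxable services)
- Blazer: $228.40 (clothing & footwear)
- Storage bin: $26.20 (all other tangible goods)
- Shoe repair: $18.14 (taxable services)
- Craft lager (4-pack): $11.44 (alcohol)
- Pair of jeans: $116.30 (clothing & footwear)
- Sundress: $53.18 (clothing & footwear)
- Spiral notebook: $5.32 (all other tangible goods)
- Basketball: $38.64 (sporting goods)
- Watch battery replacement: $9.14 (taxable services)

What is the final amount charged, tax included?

$713.57

Tennis racket $126.76: sporting goods → 8.25% → $10.4577
Bottle of whiskey $27.79: alcohol → 12.5% → $3.47375
Dry cleaning (3 garments) $18.30: taxable services → 3% → $0.549
Blazer $228.40: clothing & footwear, $200.00 or more → 5.25% → $11.991
Storage bin $26.20: all other tangible goods → 6.5% → $1.703
Shoe repair $18.14: taxable services → 3% → $0.5442
Craft lager (4-pack) $11.44: alcohol → 12.5% → $1.43
Pair of jeans $116.30: clothing & footwear, under $200.00 → 0% → $0.00
Sundress $53.18: clothing & footwear, under $200.00 → 0% → $0.00
Spiral notebook $5.32: all other tangible goods → 6.5% → $0.3458
Basketball $38.64: sporting goods → 8.25% → $3.1878
Watch battery replacement $9.14: taxable services → 3% → $0.2742
Subtotal = $679.61; unrounded tax = $33.95645 → $33.96; total due = $713.57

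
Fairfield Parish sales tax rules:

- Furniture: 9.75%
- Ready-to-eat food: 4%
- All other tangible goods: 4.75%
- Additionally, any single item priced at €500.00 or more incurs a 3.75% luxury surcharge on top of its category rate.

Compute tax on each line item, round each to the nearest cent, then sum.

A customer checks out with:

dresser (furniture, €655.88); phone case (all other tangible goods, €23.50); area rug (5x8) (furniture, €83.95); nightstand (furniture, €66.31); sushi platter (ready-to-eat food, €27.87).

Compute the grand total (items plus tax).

€962.94

Dresser €655.88: furniture → 9.75% + 3.75% surcharge = 13.5% → €88.54
Phone case €23.50: all other tangible goods → 4.75% → €1.12
Area rug (5x8) €83.95: furniture → 9.75% → €8.19
Nightstand €66.31: furniture → 9.75% → €6.47
Sushi platter €27.87: ready-to-eat food → 4% → €1.11
Subtotal = €857.51; tax = €105.43; total due = €962.94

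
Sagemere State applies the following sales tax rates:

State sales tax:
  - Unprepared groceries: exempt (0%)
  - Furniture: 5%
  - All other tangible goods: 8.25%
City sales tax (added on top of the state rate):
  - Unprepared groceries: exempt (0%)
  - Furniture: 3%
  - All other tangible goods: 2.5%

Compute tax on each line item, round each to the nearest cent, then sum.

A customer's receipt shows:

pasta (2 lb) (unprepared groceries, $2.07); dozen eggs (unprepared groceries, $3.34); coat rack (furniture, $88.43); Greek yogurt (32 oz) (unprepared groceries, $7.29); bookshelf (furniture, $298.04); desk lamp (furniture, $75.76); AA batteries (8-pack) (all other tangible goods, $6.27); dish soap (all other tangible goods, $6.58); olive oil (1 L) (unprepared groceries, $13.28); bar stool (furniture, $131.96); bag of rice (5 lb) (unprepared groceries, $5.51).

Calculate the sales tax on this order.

$48.91

Pasta (2 lb) $2.07: unprepared groceries → 0% + 0% city = 0% → $0.00
Dozen eggs $3.34: unprepared groceries → 0% + 0% city = 0% → $0.00
Coat rack $88.43: furniture → 5% + 3% city = 8% → $7.07
Greek yogurt (32 oz) $7.29: unprepared groceries → 0% + 0% city = 0% → $0.00
Bookshelf $298.04: furniture → 5% + 3% city = 8% → $23.84
Desk lamp $75.76: furniture → 5% + 3% city = 8% → $6.06
AA batteries (8-pack) $6.27: all other tangible goods → 8.25% + 2.5% city = 10.75% → $0.67
Dish soap $6.58: all other tangible goods → 8.25% + 2.5% city = 10.75% → $0.71
Olive oil (1 L) $13.28: unprepared groceries → 0% + 0% city = 0% → $0.00
Bar stool $131.96: furniture → 5% + 3% city = 8% → $10.56
Bag of rice (5 lb) $5.51: unprepared groceries → 0% + 0% city = 0% → $0.00
Total tax = $7.07 + $23.84 + $6.06 + $0.67 + $0.71 + $10.56 = $48.91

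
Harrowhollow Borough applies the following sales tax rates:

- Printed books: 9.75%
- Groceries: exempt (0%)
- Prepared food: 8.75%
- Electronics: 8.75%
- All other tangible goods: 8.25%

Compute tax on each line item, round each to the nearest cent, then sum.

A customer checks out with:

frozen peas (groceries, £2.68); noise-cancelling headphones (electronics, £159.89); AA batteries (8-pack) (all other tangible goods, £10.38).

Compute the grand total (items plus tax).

Frozen peas £2.68: groceries → 0% → £0.00
Noise-cancelling headphones £159.89: electronics → 8.75% → £13.99
AA batteries (8-pack) £10.38: all other tangible goods → 8.25% → £0.86
Subtotal = £172.95; tax = £14.85; total due = £187.80

£187.80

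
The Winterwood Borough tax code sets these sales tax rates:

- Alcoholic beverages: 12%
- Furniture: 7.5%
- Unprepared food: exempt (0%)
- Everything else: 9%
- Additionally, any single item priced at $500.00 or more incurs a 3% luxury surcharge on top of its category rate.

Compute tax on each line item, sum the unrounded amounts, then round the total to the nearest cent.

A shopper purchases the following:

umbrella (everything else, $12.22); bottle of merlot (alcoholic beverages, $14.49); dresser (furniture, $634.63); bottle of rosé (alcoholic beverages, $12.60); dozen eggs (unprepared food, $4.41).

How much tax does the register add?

$70.99

Umbrella $12.22: everything else → 9% → $1.0998
Bottle of merlot $14.49: alcoholic beverages → 12% → $1.7388
Dresser $634.63: furniture → 7.5% + 3% surcharge = 10.5% → $66.63615
Bottle of rosé $12.60: alcoholic beverages → 12% → $1.512
Dozen eggs $4.41: unprepared food → 0% → $0.00
Unrounded tax sum = $70.98675 → $70.99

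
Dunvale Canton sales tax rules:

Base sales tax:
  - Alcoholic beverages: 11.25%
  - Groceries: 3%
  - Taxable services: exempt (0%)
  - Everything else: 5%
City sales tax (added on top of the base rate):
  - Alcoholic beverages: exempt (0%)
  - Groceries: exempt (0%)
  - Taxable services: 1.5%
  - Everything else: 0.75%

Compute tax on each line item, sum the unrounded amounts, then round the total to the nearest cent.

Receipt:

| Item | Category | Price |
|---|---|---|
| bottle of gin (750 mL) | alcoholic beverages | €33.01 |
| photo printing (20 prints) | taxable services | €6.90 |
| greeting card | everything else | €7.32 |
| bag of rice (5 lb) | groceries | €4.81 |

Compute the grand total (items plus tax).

Bottle of gin (750 mL) €33.01: alcoholic beverages → 11.25% + 0% city = 11.25% → €3.713625
Photo printing (20 prints) €6.90: taxable services → 0% + 1.5% city = 1.5% → €0.1035
Greeting card €7.32: everything else → 5% + 0.75% city = 5.75% → €0.4209
Bag of rice (5 lb) €4.81: groceries → 3% + 0% city = 3% → €0.1443
Subtotal = €52.04; unrounded tax = €4.382325 → €4.38; total due = €56.42

€56.42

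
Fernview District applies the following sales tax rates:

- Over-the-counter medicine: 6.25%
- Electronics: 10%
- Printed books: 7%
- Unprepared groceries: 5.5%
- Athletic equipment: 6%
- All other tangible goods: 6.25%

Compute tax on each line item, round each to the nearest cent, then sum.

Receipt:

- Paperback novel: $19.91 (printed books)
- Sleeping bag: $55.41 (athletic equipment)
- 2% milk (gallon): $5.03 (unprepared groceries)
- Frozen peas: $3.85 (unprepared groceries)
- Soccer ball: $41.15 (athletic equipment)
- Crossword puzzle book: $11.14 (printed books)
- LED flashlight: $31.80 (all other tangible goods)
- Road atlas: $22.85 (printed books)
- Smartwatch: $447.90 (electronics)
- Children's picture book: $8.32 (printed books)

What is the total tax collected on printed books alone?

$4.35

Paperback novel $19.91: printed books → 7% → $1.39
Crossword puzzle book $11.14: printed books → 7% → $0.78
Road atlas $22.85: printed books → 7% → $1.60
Children's picture book $8.32: printed books → 7% → $0.58
Tax on printed books = $1.39 + $0.78 + $1.60 + $0.58 = $4.35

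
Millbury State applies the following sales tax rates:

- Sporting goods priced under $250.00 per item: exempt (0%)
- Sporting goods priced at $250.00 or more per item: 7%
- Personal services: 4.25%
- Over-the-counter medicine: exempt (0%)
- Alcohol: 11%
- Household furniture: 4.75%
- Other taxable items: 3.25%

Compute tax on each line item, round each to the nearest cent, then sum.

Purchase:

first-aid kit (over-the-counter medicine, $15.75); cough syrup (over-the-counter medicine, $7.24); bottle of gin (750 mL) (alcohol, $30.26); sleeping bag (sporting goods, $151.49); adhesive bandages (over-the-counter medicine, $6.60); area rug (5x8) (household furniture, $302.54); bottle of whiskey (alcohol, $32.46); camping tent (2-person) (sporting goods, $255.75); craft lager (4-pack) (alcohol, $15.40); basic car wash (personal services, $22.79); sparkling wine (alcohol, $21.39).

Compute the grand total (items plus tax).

First-aid kit $15.75: over-the-counter medicine → 0% → $0.00
Cough syrup $7.24: over-the-counter medicine → 0% → $0.00
Bottle of gin (750 mL) $30.26: alcohol → 11% → $3.33
Sleeping bag $151.49: sporting goods, under $250.00 → 0% → $0.00
Adhesive bandages $6.60: over-the-counter medicine → 0% → $0.00
Area rug (5x8) $302.54: household furniture → 4.75% → $14.37
Bottle of whiskey $32.46: alcohol → 11% → $3.57
Camping tent (2-person) $255.75: sporting goods, $250.00 or more → 7% → $17.90
Craft lager (4-pack) $15.40: alcohol → 11% → $1.69
Basic car wash $22.79: personal services → 4.25% → $0.97
Sparkling wine $21.39: alcohol → 11% → $2.35
Subtotal = $861.67; tax = $44.18; total due = $905.85

$905.85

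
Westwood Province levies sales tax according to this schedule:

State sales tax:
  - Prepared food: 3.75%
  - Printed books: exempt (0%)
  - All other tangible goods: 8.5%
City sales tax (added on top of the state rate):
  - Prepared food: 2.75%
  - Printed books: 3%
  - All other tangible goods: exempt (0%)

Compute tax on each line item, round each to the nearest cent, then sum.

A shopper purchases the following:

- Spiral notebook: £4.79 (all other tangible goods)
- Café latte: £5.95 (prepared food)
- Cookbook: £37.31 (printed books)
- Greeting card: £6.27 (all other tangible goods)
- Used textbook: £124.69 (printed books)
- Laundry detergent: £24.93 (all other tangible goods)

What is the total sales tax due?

Spiral notebook £4.79: all other tangible goods → 8.5% + 0% city = 8.5% → £0.41
Café latte £5.95: prepared food → 3.75% + 2.75% city = 6.5% → £0.39
Cookbook £37.31: printed books → 0% + 3% city = 3% → £1.12
Greeting card £6.27: all other tangible goods → 8.5% + 0% city = 8.5% → £0.53
Used textbook £124.69: printed books → 0% + 3% city = 3% → £3.74
Laundry detergent £24.93: all other tangible goods → 8.5% + 0% city = 8.5% → £2.12
Total tax = £0.41 + £0.39 + £1.12 + £0.53 + £3.74 + £2.12 = £8.31

£8.31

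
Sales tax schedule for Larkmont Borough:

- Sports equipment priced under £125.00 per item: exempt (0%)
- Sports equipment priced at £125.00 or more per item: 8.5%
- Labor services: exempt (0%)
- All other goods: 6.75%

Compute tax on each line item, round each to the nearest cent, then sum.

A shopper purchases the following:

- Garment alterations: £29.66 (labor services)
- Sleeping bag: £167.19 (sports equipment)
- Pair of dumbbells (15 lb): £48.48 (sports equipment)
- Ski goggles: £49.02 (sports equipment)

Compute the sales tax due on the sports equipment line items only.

£14.21

Sleeping bag £167.19: sports equipment, £125.00 or more → 8.5% → £14.21
Pair of dumbbells (15 lb) £48.48: sports equipment, under £125.00 → 0% → £0.00
Ski goggles £49.02: sports equipment, under £125.00 → 0% → £0.00
Tax on sports equipment = £14.21 + £0.00 + £0.00 = £14.21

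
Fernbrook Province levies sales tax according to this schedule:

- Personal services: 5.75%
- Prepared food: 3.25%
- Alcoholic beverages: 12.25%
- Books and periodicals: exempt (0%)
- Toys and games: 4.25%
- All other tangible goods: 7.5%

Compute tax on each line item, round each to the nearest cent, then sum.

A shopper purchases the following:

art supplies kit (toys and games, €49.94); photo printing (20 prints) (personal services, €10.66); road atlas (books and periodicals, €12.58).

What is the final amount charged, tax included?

Art supplies kit €49.94: toys and games → 4.25% → €2.12
Photo printing (20 prints) €10.66: personal services → 5.75% → €0.61
Road atlas €12.58: books and periodicals → 0% → €0.00
Subtotal = €73.18; tax = €2.73; total due = €75.91

€75.91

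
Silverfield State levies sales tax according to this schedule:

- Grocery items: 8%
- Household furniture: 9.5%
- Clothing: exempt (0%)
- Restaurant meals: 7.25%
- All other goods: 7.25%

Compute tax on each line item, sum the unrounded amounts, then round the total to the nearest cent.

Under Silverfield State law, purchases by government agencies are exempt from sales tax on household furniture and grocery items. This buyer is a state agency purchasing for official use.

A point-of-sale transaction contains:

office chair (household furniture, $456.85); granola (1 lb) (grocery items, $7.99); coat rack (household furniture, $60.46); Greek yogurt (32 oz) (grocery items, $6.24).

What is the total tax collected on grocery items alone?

$0.00

Granola (1 lb) $7.99: grocery items, buyer-exempt → 0% → $0.00
Greek yogurt (32 oz) $6.24: grocery items, buyer-exempt → 0% → $0.00
Tax on grocery items: unrounded sum = $0.00 → $0.00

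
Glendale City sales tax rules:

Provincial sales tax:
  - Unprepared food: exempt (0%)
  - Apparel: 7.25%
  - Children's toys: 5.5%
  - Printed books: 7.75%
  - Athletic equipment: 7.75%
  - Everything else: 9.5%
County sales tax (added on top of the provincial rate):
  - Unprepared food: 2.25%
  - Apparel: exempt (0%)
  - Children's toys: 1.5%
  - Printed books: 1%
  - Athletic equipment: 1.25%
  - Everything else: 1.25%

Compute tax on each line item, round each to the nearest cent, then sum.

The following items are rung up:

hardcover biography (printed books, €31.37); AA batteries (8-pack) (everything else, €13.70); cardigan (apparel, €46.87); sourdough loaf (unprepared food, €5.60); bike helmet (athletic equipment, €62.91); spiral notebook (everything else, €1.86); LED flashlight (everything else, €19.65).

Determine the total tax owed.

Hardcover biography €31.37: printed books → 7.75% + 1% county = 8.75% → €2.74
AA batteries (8-pack) €13.70: everything else → 9.5% + 1.25% county = 10.75% → €1.47
Cardigan €46.87: apparel → 7.25% + 0% county = 7.25% → €3.40
Sourdough loaf €5.60: unprepared food → 0% + 2.25% county = 2.25% → €0.13
Bike helmet €62.91: athletic equipment → 7.75% + 1.25% county = 9% → €5.66
Spiral notebook €1.86: everything else → 9.5% + 1.25% county = 10.75% → €0.20
LED flashlight €19.65: everything else → 9.5% + 1.25% county = 10.75% → €2.11
Total tax = €2.74 + €1.47 + €3.40 + €0.13 + €5.66 + €0.20 + €2.11 = €15.71

€15.71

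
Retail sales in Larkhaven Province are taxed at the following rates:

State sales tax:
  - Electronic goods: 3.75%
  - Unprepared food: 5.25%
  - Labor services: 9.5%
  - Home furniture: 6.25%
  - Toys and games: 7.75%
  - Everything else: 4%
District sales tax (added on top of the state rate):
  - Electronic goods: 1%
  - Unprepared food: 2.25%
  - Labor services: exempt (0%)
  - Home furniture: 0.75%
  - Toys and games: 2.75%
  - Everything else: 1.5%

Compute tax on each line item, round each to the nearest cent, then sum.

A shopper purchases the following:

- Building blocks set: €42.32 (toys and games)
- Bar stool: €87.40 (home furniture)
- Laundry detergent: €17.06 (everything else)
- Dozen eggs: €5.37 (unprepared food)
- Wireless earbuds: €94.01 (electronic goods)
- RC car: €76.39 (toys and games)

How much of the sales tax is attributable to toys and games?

€12.46

Building blocks set €42.32: toys and games → 7.75% + 2.75% district = 10.5% → €4.44
RC car €76.39: toys and games → 7.75% + 2.75% district = 10.5% → €8.02
Tax on toys and games = €4.44 + €8.02 = €12.46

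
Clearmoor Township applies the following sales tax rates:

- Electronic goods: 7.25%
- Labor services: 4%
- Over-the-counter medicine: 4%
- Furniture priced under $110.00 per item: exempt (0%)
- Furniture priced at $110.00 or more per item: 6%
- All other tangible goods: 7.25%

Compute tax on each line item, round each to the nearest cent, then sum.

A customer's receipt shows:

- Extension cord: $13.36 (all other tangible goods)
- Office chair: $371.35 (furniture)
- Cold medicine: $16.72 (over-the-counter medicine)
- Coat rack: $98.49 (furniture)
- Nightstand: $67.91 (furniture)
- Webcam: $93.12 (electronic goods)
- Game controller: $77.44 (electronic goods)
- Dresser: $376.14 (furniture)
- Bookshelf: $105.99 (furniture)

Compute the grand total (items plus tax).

$1279.37

Extension cord $13.36: all other tangible goods → 7.25% → $0.97
Office chair $371.35: furniture, $110.00 or more → 6% → $22.28
Cold medicine $16.72: over-the-counter medicine → 4% → $0.67
Coat rack $98.49: furniture, under $110.00 → 0% → $0.00
Nightstand $67.91: furniture, under $110.00 → 0% → $0.00
Webcam $93.12: electronic goods → 7.25% → $6.75
Game controller $77.44: electronic goods → 7.25% → $5.61
Dresser $376.14: furniture, $110.00 or more → 6% → $22.57
Bookshelf $105.99: furniture, under $110.00 → 0% → $0.00
Subtotal = $1220.52; tax = $58.85; total due = $1279.37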